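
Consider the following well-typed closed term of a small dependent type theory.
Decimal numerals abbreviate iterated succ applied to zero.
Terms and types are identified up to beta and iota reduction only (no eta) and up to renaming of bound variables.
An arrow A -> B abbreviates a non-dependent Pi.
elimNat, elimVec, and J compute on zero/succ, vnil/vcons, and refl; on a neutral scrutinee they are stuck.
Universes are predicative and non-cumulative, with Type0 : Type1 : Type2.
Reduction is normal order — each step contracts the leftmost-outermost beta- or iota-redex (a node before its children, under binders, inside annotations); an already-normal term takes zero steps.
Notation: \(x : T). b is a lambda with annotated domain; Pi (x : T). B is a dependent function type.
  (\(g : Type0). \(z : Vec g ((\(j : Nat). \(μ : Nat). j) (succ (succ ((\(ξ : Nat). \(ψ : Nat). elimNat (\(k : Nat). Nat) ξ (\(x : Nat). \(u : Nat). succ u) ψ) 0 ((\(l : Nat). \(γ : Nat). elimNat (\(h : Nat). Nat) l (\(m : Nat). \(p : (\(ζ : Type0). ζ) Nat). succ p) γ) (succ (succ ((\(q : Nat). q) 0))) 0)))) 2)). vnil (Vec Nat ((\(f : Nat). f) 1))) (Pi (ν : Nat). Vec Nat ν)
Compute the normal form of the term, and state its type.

resulting normal form:
  \(g : Vec (Pi (z : Nat). Vec Nat z) 4). vnil (Vec Nat 1)
inferred type:
  Vec (Pi (g : Nat). Vec Nat g) 4 -> Vec (Vec Nat 1) 0


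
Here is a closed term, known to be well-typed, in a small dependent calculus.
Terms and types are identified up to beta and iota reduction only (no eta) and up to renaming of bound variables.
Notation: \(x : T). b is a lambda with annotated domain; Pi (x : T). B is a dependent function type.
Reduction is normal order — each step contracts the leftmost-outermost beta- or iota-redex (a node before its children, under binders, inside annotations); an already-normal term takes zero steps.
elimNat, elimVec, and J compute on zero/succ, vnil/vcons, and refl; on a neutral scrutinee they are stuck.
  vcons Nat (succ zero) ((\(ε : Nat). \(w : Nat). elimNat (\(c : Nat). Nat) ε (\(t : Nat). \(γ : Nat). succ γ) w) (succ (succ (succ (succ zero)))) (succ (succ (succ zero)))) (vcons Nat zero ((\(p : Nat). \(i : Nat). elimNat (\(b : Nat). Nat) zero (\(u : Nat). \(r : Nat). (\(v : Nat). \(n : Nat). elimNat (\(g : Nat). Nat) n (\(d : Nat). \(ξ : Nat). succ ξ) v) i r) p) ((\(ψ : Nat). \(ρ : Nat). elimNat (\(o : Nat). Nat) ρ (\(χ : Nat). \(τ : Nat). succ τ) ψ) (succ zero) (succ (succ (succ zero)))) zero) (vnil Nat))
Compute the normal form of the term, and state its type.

normal form:
  vcons Nat (succ zero) (succ (succ (succ (succ (succ (succ (succ zero))))))) (vcons Nat zero zero (vnil Nat))
inferred type:
  Vec Nat (succ (succ zero))


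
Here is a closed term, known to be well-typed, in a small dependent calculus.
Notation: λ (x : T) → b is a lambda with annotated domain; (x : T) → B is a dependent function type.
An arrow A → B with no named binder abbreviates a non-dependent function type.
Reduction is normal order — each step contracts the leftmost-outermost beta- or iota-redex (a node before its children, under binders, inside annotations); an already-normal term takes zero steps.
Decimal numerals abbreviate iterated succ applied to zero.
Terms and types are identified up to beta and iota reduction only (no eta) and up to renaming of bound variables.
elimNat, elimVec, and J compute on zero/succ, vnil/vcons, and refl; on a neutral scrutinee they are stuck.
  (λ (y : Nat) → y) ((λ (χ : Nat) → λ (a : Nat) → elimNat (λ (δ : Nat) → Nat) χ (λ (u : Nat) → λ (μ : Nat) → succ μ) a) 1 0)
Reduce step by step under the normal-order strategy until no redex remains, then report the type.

normal-order reduction:
  (λ (y : Nat) → y) ((λ (χ : Nat) → λ (a : Nat) → elimNat (λ (δ : Nat) → Nat) χ (λ (u : Nat) → λ (μ : Nat) → succ μ) a) 1 0)
  ~> (λ (y : Nat) → λ (χ : Nat) → elimNat (λ (a : Nat) → Nat) y (λ (δ : Nat) → λ (u : Nat) → succ u) χ) 1 0
  ~> (λ (y : Nat) → elimNat (λ (χ : Nat) → Nat) 1 (λ (a : Nat) → λ (δ : Nat) → succ δ) y) 0
  ~> elimNat (λ (y : Nat) → Nat) 1 (λ (χ : Nat) → λ (a : Nat) → succ a) 0
  ~> 1
type:
  Nat


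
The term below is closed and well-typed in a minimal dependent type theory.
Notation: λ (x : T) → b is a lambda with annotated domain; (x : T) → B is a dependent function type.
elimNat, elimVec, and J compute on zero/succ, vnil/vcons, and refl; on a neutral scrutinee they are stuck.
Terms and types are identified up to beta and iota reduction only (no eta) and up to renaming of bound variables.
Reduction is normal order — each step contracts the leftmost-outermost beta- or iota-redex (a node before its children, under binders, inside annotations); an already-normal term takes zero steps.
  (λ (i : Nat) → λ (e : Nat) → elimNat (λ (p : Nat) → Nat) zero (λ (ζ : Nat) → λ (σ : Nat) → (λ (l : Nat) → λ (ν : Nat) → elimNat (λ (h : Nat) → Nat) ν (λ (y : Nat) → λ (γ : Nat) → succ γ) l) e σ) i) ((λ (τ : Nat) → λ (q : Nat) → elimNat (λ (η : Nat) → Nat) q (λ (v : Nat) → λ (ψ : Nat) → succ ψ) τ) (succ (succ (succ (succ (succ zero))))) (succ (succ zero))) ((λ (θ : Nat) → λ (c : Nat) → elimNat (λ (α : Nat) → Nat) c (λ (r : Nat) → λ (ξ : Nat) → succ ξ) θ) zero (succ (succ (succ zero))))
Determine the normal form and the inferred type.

reduced normal form:
  succ (succ (succ (succ (succ (succ (succ (succ (succ (succ (succ (succ (succ (succ (succ (succ (succ (succ (succ (succ (succ zero))))))))))))))))))))
the term's type:
  Nat
observation: 57 normal-order steps normalize the term, beginning with a beta-redex.


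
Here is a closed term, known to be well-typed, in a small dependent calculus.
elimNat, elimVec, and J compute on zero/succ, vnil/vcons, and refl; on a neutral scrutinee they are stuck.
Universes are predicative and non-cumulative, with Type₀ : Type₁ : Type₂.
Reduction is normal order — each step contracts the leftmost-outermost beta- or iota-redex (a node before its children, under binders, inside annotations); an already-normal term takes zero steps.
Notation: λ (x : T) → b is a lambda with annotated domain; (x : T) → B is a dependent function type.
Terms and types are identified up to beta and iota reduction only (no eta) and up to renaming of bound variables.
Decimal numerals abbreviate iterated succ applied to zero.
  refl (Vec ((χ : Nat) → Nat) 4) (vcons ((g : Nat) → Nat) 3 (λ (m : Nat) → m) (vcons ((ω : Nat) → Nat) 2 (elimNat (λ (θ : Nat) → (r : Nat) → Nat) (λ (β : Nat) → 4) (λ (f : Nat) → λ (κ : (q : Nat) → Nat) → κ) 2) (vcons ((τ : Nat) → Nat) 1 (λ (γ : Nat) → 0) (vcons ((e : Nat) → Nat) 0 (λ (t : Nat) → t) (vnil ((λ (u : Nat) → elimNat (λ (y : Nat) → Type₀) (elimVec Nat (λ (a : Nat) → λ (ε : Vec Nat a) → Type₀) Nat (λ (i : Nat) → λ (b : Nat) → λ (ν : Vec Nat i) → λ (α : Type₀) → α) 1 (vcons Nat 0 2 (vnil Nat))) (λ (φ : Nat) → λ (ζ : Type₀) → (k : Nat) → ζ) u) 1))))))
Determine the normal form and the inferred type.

resulting normal form:
  refl (Vec ((χ : Nat) → Nat) 4) (vcons ((g : Nat) → Nat) 3 (λ (m : Nat) → m) (vcons ((ω : Nat) → Nat) 2 (λ (θ : Nat) → 4) (vcons ((r : Nat) → Nat) 1 (λ (β : Nat) → 0) (vcons ((f : Nat) → Nat) 0 (λ (κ : Nat) → κ) (vnil ((q : Nat) → Nat))))))
type:
  Eq (Vec ((χ : Nat) → Nat) 4) (vcons ((g : Nat) → Nat) 3 (λ (m : Nat) → m) (vcons ((ω : Nat) → Nat) 2 (λ (θ : Nat) → 4) (vcons ((r : Nat) → Nat) 1 (λ (β : Nat) → 0) (vcons ((f : Nat) → Nat) 0 (λ (κ : Nat) → κ) (vnil ((q : Nat) → Nat)))))) (vcons ((τ : Nat) → Nat) 3 (λ (γ : Nat) → γ) (vcons ((e : Nat) → Nat) 2 (λ (t : Nat) → 4) (vcons ((u : Nat) → Nat) 1 (λ (y : Nat) → 0) (vcons ((a : Nat) → Nat) 0 (λ (ε : Nat) → ε) (vnil ((i : Nat) → Nat))))))


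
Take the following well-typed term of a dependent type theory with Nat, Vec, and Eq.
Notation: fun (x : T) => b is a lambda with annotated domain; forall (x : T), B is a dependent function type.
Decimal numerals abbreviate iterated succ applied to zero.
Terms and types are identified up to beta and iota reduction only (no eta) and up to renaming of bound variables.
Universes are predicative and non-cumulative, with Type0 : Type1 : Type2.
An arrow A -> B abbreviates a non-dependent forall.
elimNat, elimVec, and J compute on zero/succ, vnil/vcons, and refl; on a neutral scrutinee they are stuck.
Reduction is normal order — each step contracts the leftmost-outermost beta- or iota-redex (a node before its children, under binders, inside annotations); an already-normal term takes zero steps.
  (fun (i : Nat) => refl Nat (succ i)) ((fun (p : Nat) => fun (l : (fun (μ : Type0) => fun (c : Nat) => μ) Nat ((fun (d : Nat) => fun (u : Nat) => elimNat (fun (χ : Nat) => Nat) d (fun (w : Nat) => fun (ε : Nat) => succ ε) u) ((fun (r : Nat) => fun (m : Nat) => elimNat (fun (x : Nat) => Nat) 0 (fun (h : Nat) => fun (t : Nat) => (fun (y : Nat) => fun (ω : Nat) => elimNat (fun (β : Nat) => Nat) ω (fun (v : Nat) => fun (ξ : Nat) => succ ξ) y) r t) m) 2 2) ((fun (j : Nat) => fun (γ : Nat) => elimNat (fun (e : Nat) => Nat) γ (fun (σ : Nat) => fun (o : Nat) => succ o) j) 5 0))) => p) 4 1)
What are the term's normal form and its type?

resulting normal form:
  refl Nat 5
inferred type:
  Eq Nat 5 5
observation: the first redex contracted is a beta-redex; the normal form is reached in 3 normal-order steps.


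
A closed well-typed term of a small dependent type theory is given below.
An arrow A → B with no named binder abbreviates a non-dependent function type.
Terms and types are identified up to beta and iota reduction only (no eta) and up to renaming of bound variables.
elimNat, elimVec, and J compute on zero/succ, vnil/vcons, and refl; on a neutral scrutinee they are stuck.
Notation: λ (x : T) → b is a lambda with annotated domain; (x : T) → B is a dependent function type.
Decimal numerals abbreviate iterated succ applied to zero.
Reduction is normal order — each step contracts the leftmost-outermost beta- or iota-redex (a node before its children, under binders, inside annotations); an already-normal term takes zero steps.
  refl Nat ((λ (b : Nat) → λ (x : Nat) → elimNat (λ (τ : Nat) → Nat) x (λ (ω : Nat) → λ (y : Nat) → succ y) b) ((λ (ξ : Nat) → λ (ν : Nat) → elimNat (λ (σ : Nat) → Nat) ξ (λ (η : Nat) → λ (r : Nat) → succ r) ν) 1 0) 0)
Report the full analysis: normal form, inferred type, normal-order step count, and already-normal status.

reduced normal form:
  refl Nat 1
type:
  Eq Nat 1 1
steps to reach normal form (normal order): 9
already normal: no
first contracted redex: a beta-redex


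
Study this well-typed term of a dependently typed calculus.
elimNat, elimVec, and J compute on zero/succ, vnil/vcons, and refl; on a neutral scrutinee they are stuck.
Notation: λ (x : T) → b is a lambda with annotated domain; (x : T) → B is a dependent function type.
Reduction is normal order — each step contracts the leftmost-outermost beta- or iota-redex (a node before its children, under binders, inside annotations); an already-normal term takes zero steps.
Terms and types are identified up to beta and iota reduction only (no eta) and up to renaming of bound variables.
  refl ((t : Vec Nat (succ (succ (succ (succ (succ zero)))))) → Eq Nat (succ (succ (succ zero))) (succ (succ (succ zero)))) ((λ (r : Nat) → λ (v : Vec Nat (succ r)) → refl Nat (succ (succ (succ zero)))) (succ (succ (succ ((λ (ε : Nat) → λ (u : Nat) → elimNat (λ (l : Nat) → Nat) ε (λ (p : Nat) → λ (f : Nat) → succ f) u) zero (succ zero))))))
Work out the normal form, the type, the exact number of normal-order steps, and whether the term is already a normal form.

reduced normal form:
  refl ((t : Vec Nat (succ (succ (succ (succ (succ zero)))))) → Eq Nat (succ (succ (succ zero))) (succ (succ (succ zero)))) (λ (r : Vec Nat (succ (succ (succ (succ (succ zero)))))) → refl Nat (succ (succ (succ zero))))
inferred type:
  Eq ((t : Vec Nat (succ (succ (succ (succ (succ zero)))))) → Eq Nat (succ (succ (succ zero))) (succ (succ (succ zero)))) (λ (r : Vec Nat (succ (succ (succ (succ (succ zero)))))) → refl Nat (succ (succ (succ zero)))) (λ (v : Vec Nat (succ (succ (succ (succ (succ zero)))))) → refl Nat (succ (succ (succ zero))))
steps to reach normal form (normal order): 7
already normal: no
first redex: a beta-redex


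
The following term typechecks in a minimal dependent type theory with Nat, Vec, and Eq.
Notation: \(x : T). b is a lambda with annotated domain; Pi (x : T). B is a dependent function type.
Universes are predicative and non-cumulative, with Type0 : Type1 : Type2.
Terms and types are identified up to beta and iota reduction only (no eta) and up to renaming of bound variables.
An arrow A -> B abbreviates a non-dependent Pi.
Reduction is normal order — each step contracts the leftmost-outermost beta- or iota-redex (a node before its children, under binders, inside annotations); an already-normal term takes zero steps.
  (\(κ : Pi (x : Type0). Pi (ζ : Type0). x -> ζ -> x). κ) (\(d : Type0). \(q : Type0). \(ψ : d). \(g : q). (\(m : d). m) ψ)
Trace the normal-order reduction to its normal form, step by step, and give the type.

reduction (normal order):
  (\(κ : Pi (x : Type0). Pi (ζ : Type0). x -> ζ -> x). κ) (\(d : Type0). \(q : Type0). \(ψ : d). \(g : q). (\(m : d). m) ψ)
  ~> \(κ : Type0). \(x : Type0). \(ζ : κ). \(d : x). (\(q : κ). q) ζ
  ~> \(κ : Type0). \(x : Type0). \(ζ : κ). \(d : x). ζ
type:
  Pi (κ : Type0). Pi (x : Type0). κ -> x -> κ


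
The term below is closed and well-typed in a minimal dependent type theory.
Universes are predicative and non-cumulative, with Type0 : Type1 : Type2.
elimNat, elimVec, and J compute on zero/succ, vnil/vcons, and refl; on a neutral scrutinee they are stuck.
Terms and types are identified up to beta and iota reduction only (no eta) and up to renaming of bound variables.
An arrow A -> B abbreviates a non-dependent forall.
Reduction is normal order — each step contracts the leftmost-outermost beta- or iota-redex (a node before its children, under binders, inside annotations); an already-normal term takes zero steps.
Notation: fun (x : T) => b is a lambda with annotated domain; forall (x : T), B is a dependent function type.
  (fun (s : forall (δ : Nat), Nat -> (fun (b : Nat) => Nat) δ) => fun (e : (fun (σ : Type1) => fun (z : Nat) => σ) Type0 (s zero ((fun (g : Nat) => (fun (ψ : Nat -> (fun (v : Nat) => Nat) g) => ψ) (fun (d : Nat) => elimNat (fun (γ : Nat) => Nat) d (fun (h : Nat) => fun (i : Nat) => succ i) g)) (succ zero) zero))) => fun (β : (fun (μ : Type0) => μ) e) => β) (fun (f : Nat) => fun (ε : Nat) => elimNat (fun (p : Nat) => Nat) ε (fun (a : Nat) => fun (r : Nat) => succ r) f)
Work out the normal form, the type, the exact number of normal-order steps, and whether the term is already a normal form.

normal form:
  fun (s : Type0) => fun (δ : s) => δ
type:
  forall (s : Type0), s -> s
steps to reach normal form (normal order): 4
started in normal form: no
first contracted redex: a beta-redex


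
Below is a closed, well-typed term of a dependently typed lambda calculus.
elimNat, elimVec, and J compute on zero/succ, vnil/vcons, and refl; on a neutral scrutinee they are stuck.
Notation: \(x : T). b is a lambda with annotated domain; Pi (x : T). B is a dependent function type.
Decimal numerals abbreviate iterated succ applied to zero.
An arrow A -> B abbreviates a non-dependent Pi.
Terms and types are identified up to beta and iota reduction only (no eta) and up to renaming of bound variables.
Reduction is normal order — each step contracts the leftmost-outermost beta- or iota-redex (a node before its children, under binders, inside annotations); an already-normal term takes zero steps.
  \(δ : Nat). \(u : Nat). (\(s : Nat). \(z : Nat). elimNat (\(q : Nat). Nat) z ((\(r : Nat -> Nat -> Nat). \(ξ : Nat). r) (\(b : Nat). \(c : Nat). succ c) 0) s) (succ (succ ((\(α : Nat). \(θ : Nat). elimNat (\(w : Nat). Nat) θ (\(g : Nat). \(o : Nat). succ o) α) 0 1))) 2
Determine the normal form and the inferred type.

resulting normal form:
  \(δ : Nat). \(u : Nat). 5
inferred type:
  Nat -> Nat -> Nat
observation: reduction starts at a beta-redex, and 21 normal-order steps reach the normal form.


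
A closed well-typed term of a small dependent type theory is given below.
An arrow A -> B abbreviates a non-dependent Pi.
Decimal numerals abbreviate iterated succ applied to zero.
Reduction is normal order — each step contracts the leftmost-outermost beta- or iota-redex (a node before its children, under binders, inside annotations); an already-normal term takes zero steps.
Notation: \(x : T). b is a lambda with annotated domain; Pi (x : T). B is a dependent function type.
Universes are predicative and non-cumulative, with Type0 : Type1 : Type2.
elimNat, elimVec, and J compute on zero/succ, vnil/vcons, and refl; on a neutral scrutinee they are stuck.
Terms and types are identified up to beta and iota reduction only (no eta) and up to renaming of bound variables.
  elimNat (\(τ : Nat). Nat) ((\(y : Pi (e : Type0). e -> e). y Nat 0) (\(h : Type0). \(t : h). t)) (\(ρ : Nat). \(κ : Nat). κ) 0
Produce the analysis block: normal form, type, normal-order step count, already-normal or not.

reduced normal form:
  0
type:
  Nat
normal-order step count: 4
already normal: no
first contracted redex: an elimNat iota-redex


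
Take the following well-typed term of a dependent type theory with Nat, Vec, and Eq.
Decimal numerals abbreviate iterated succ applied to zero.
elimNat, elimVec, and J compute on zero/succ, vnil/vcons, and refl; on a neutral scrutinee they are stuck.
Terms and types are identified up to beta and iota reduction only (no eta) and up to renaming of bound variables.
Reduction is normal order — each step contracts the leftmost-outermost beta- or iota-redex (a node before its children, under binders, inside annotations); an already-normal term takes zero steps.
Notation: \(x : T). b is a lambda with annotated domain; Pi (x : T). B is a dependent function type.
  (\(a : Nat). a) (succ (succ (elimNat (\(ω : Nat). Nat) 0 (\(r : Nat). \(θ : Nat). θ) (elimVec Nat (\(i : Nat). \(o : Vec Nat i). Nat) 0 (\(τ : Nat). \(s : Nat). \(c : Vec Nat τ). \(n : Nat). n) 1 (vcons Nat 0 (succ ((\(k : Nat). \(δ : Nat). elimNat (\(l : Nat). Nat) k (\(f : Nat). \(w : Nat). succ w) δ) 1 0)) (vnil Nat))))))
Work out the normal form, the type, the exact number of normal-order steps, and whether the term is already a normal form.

reduced normal form:
  2
inferred type:
  Nat
normal-order step count: 8
term was already normal: no
first contracted redex: a beta-redex


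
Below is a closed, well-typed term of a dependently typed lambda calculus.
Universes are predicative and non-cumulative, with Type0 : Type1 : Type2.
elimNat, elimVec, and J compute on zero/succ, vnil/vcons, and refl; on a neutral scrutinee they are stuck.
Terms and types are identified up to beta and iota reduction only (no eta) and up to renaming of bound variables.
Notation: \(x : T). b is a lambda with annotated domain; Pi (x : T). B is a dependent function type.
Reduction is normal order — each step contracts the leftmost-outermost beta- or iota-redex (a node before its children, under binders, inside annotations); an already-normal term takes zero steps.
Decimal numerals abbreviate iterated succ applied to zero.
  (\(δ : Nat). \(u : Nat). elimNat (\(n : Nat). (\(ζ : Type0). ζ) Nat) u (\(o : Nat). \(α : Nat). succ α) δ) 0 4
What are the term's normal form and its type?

resulting normal form:
  4
type:
  Nat
observation: 3 normal-order steps separate the term from its normal form.


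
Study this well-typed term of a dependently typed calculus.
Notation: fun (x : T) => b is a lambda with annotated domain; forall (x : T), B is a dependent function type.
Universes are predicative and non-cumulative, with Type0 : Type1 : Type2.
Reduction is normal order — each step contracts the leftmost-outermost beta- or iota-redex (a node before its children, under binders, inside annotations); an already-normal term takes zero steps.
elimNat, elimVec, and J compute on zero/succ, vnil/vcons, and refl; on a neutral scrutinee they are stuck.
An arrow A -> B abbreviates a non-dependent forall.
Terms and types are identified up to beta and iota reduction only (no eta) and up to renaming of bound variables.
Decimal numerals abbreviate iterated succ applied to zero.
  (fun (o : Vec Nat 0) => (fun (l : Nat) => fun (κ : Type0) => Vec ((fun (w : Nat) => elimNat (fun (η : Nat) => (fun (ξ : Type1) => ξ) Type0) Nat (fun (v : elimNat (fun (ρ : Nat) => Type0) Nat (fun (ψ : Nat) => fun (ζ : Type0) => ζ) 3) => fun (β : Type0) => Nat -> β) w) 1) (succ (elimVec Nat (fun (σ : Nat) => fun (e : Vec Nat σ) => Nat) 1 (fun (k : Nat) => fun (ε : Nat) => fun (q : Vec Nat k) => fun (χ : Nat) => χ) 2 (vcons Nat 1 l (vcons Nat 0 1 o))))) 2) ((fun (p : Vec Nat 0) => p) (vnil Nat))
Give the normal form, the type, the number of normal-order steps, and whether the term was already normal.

normal form:
  fun (o : Type0) => Vec (Nat -> Nat) 2
type:
  Type0 -> Type0
steps to reach normal form (normal order): 19
term was already normal: no
first contracted redex: a beta-redex


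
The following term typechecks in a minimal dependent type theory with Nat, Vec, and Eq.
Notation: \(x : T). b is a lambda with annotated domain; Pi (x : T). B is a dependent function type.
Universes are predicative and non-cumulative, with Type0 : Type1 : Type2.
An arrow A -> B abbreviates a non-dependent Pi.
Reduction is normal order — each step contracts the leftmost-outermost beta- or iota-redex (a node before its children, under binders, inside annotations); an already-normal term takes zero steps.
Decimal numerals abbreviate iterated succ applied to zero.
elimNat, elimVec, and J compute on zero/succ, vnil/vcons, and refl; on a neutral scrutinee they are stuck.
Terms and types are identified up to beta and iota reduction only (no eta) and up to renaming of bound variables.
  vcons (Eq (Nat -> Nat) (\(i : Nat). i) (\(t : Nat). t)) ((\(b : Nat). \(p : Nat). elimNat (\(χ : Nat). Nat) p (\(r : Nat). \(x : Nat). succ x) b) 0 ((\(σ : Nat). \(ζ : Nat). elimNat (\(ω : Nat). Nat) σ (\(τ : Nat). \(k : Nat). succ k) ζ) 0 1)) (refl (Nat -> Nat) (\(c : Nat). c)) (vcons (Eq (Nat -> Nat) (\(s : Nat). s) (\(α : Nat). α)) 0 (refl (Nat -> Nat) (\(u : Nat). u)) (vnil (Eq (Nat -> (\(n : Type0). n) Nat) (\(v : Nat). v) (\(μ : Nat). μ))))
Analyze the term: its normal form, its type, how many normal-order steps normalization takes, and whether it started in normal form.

reduced normal form:
  vcons (Eq (Nat -> Nat) (\(i : Nat). i) (\(t : Nat). t)) 1 (refl (Nat -> Nat) (\(b : Nat). b)) (vcons (Eq (Nat -> Nat) (\(p : Nat). p) (\(χ : Nat). χ)) 0 (refl (Nat -> Nat) (\(r : Nat). r)) (vnil (Eq (Nat -> Nat) (\(x : Nat). x) (\(σ : Nat). σ))))
the term's type:
  Vec (Eq (Nat -> Nat) (\(i : Nat). i) (\(t : Nat). t)) 2
reduction steps (normal order): 10
started in normal form: no
first contracted redex: a beta-redex


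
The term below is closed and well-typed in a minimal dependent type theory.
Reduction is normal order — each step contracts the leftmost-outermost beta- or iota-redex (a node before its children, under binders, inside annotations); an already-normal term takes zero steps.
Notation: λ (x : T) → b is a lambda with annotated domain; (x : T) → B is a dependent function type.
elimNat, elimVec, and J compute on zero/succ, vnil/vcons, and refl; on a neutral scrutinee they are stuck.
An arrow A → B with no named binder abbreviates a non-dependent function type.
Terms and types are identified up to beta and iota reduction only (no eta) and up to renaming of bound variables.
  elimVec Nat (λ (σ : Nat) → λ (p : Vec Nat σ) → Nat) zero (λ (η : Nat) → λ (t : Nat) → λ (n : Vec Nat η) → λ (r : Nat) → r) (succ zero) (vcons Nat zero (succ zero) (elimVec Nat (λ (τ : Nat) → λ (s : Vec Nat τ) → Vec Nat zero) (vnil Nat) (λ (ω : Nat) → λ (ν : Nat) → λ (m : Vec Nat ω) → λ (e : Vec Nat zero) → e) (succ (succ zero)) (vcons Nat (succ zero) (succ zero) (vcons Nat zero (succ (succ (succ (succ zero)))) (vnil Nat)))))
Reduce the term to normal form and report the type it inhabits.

resulting normal form:
  zero
type:
  Nat


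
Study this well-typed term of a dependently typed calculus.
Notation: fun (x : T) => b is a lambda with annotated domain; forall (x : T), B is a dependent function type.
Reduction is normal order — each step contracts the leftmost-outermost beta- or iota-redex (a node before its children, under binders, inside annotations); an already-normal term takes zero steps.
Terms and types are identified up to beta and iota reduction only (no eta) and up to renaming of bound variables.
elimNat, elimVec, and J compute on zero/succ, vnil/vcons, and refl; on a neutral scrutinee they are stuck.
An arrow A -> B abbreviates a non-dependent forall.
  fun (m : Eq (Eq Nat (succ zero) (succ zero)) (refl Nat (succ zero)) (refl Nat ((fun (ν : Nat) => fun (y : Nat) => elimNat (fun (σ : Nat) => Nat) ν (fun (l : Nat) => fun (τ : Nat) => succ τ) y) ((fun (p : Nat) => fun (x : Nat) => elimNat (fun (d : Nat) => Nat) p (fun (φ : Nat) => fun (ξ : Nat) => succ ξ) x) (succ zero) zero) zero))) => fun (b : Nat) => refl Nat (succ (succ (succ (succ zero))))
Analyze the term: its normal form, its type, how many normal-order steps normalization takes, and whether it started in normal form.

normal form:
  fun (m : Eq (Eq Nat (succ zero) (succ zero)) (refl Nat (succ zero)) (refl Nat (succ zero))) => fun (ν : Nat) => refl Nat (succ (succ (succ (succ zero))))
type:
  Eq (Eq Nat (succ zero) (succ zero)) (refl Nat (succ zero)) (refl Nat (succ zero)) -> Nat -> Eq Nat (succ (succ (succ (succ zero)))) (succ (succ (succ (succ zero))))
steps to reach normal form (normal order): 6
term was already normal: no
first redex: a beta-redex


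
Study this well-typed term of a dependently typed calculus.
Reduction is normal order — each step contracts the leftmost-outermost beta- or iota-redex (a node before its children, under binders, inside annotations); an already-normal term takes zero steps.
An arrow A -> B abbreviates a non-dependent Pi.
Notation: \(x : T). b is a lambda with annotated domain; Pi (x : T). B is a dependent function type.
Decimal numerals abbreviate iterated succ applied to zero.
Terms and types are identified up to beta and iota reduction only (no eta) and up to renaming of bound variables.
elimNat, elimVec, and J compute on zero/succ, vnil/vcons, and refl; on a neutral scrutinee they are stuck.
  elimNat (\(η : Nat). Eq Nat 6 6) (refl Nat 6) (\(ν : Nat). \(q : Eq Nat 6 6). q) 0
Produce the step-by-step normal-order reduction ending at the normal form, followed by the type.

reduction (normal order):
  elimNat (\(η : Nat). Eq Nat 6 6) (refl Nat 6) (\(ν : Nat). \(q : Eq Nat 6 6). q) 0
  ~> refl Nat 6
the term's type:
  Eq Nat 6 6


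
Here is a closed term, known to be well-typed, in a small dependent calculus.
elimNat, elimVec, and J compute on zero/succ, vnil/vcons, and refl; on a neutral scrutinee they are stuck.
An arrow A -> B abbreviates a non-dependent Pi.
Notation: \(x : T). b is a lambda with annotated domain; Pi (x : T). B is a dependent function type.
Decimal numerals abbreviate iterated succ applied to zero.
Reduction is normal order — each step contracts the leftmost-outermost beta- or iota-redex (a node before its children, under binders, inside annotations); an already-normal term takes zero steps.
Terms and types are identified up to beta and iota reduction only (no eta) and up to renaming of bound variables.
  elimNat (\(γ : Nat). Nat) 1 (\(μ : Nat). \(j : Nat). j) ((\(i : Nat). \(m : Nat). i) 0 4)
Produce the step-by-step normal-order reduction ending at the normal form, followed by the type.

normal-order reduction sequence:
  elimNat (\(γ : Nat). Nat) 1 (\(μ : Nat). \(j : Nat). j) ((\(i : Nat). \(m : Nat). i) 0 4)
  ~> elimNat (\(γ : Nat). Nat) 1 (\(μ : Nat). \(j : Nat). j) ((\(i : Nat). 0) 4)
  ~> elimNat (\(γ : Nat). Nat) 1 (\(μ : Nat). \(j : Nat). j) 0
  ~> 1
the term's type:
  Nat


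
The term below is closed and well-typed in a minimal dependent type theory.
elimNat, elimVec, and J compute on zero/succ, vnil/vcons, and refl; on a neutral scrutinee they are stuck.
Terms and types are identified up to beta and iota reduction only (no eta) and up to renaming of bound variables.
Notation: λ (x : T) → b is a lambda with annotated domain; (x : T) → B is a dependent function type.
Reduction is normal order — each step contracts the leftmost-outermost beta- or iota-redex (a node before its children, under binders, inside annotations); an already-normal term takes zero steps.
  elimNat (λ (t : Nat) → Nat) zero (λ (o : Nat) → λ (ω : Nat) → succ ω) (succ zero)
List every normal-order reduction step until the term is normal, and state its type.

normal-order reduction:
  elimNat (λ (t : Nat) → Nat) zero (λ (o : Nat) → λ (ω : Nat) → succ ω) (succ zero)
  ~> (λ (t : Nat) → λ (o : Nat) → succ o) zero (elimNat (λ (ω : Nat) → Nat) zero (λ (κ : Nat) → λ (ρ : Nat) → succ ρ) zero)
  ~> (λ (t : Nat) → succ t) (elimNat (λ (o : Nat) → Nat) zero (λ (ω : Nat) → λ (κ : Nat) → succ κ) zero)
  ~> succ (elimNat (λ (t : Nat) → Nat) zero (λ (o : Nat) → λ (ω : Nat) → succ ω) zero)
  ~> succ zero
the term's type:
  Nat


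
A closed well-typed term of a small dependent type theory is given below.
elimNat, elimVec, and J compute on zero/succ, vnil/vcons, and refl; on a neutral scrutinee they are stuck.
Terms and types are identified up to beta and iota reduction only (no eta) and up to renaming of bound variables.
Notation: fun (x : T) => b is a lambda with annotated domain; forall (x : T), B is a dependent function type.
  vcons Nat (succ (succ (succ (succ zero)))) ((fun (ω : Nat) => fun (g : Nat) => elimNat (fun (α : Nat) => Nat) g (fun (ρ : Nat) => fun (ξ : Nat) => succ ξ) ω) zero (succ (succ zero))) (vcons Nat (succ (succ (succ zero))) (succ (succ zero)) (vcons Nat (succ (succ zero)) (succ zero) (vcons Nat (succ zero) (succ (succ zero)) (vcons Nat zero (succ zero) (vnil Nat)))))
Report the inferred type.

the term's type:
  Vec Nat (succ (succ (succ (succ (succ zero)))))


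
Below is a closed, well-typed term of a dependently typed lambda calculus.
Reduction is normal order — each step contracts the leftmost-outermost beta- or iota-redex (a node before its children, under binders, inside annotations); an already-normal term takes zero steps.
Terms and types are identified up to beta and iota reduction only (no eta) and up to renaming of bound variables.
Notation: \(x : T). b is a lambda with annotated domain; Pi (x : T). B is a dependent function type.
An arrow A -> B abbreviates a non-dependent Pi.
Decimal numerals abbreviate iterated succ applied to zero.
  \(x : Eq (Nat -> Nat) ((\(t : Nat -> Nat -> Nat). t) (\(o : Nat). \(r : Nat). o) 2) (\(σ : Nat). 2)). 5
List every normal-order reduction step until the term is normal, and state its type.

normal-order reduction sequence:
  \(x : Eq (Nat -> Nat) ((\(t : Nat -> Nat -> Nat). t) (\(o : Nat). \(r : Nat). o) 2) (\(σ : Nat). 2)). 5
  ~> \(x : Eq (Nat -> Nat) ((\(t : Nat). \(o : Nat). t) 2) (\(r : Nat). 2)). 5
  ~> \(x : Eq (Nat -> Nat) (\(t : Nat). 2) (\(o : Nat). 2)). 5
the term's type:
  Eq (Nat -> Nat) (\(x : Nat). 2) (\(t : Nat). 2) -> Nat


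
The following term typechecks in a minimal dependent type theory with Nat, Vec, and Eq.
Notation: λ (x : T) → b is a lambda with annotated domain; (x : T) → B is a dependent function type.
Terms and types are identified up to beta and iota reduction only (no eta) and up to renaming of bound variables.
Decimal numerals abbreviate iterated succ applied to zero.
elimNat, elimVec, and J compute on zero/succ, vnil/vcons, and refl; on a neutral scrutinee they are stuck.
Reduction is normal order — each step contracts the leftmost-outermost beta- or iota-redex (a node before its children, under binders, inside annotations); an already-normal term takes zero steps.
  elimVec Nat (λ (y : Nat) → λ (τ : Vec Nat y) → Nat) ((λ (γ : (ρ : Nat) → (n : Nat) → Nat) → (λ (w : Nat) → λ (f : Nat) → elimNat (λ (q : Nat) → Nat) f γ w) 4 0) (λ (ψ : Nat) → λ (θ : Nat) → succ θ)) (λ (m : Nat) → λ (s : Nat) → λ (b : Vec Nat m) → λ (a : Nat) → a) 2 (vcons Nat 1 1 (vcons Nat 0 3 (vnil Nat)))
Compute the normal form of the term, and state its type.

reduced normal form:
  4
the term's type:
  Nat


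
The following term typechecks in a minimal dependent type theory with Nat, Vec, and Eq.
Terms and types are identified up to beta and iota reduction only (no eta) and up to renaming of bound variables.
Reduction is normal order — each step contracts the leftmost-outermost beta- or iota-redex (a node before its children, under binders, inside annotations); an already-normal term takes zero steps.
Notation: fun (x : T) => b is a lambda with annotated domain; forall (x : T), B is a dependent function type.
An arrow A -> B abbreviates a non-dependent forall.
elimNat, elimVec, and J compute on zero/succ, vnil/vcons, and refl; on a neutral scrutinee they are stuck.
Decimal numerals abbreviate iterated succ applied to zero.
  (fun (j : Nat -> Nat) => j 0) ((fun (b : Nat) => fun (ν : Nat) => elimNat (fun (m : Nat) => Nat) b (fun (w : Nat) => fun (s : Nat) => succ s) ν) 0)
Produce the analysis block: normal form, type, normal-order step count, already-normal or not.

reduced normal form:
  0
the term's type:
  Nat
reduction steps (normal order): 4
started in normal form: no
first contracted redex: a beta-redex


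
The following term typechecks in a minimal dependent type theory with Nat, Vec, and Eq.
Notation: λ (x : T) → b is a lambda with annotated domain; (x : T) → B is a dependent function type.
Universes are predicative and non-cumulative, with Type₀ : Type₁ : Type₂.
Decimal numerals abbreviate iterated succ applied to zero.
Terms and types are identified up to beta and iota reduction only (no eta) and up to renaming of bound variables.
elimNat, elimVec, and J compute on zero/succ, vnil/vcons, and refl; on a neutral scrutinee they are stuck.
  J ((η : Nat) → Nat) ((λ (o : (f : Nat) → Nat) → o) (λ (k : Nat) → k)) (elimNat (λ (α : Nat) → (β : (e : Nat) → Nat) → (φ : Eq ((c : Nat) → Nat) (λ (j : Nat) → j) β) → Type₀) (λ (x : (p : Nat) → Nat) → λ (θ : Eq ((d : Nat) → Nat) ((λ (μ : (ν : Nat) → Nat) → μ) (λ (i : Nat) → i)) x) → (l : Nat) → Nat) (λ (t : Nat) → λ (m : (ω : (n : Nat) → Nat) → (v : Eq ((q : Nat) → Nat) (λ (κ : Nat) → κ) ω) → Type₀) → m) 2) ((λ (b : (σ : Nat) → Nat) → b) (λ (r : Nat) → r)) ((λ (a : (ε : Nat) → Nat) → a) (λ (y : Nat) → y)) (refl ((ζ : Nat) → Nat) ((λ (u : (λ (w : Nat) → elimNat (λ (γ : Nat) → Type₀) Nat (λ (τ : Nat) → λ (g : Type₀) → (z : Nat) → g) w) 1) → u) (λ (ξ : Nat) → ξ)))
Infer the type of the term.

the term's type:
  (η : Nat) → Nat


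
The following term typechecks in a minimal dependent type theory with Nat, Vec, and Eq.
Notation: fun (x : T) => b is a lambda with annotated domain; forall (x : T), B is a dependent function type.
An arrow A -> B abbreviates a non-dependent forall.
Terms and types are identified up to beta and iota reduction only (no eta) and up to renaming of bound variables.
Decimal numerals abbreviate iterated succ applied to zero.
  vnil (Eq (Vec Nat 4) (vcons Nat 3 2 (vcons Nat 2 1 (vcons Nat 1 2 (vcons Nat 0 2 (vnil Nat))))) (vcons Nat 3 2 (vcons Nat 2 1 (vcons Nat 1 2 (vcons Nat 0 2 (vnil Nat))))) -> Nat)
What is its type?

type:
  Vec (Eq (Vec Nat 4) (vcons Nat 3 2 (vcons Nat 2 1 (vcons Nat 1 2 (vcons Nat 0 2 (vnil Nat))))) (vcons Nat 3 2 (vcons Nat 2 1 (vcons Nat 1 2 (vcons Nat 0 2 (vnil Nat))))) -> Nat) 0


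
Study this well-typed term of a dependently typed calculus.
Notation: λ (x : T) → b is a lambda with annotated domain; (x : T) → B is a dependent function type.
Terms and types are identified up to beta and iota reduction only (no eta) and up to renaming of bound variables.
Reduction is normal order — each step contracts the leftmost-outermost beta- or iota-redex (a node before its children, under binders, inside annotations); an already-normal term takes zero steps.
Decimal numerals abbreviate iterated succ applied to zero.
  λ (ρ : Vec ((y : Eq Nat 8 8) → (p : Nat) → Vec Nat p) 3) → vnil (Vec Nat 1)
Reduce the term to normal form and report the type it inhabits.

reduced normal form:
  λ (ρ : Vec ((y : Eq Nat 8 8) → (p : Nat) → Vec Nat p) 3) → vnil (Vec Nat 1)
the term's type:
  (ρ : Vec ((y : Eq Nat 8 8) → (p : Nat) → Vec Nat p) 3) → Vec (Vec Nat 1) 0
observation: no redex remains anywhere in the term; it is its own normal form.


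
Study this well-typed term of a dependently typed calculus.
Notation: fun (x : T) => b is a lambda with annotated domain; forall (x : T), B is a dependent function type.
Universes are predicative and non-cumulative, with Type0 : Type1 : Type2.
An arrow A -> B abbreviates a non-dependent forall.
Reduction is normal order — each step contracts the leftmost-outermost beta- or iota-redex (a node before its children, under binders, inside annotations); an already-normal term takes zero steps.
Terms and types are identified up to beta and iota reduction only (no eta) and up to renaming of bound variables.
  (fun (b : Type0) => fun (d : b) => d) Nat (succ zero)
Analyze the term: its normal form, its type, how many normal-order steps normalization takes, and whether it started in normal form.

resulting normal form:
  succ zero
inferred type:
  Nat
steps to reach normal form (normal order): 2
already normal: no
first contracted redex: a beta-redex


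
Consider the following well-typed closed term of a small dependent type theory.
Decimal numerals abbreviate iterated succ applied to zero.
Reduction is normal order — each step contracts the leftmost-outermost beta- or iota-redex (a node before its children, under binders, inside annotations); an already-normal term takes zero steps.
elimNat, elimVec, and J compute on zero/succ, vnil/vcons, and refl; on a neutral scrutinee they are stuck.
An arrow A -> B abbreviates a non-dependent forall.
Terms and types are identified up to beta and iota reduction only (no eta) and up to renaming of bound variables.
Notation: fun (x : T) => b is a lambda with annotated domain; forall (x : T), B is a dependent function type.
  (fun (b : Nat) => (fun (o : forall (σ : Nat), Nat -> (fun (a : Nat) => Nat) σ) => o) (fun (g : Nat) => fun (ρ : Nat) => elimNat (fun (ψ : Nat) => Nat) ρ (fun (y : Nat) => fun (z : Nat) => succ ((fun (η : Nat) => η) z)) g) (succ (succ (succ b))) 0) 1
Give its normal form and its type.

resulting normal form:
  4
the term's type:
  Nat


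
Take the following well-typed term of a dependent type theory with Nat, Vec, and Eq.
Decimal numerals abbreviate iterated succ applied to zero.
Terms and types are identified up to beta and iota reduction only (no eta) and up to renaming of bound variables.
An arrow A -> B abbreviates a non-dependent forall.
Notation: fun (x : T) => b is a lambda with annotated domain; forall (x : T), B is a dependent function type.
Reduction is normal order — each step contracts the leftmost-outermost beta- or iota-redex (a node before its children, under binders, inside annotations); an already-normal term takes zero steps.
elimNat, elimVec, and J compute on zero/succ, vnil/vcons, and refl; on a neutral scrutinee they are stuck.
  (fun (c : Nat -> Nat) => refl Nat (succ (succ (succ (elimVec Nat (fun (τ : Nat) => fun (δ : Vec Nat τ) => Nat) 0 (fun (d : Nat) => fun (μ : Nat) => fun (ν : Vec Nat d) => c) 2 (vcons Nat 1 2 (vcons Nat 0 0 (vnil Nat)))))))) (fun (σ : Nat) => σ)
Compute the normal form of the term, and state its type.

normal form:
  refl Nat 3
the term's type:
  Eq Nat 3 3
observation: reduction starts at a beta-redex, and 12 normal-order steps reach the normal form.
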